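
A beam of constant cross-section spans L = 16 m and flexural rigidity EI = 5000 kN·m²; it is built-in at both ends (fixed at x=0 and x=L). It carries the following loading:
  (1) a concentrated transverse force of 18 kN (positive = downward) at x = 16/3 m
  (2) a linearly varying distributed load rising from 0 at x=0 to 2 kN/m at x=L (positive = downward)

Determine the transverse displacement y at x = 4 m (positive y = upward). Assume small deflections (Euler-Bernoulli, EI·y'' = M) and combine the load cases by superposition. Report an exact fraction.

Load 1 — point force P=18 kN at a=16/3 m (b=L-a=32/3):
  y_1 = -Pb²x²(3aL-(3a+b)x)/(6L³EI)  [x≤a] = -18·(32/3)²·4²·(3·(16/3)·16-(3·(16/3)+(32/3))·4)/(6·16³·5000) = -224/5625 m
Load 2 — triangular load w₀=2 kN/m (0→w₀ over full span):
  y_2 = -w₀x²(L-x)²(x+2L)/(120LEI) = -2·4²·(16-4)²·(4+2·16)/(120·16·5000) = -54/3125 m
Superposition: y = Σ y_i = -1606/28125 m ≈ -0.057102 m

y(4) = -1606/28125 m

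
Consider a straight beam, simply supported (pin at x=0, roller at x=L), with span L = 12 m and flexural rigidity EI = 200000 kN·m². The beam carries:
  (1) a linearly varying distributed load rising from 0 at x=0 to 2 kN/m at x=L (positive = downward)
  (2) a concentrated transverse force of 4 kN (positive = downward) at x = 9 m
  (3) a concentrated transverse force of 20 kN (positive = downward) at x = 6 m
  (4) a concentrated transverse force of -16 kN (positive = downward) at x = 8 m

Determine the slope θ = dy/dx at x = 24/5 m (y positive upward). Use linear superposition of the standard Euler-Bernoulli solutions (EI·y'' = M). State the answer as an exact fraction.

Load 1 — triangular load w₀=2 kN/m (0→w₀ over full span):
  θ_1 = -w₀(7L⁴-30L²x²+15x⁴)/(360LEI) = -2·(7·12⁴-30·12²·(24/5)²+15·(24/5)⁴)/(360·12·200000) = -969/7812500 rad
Load 2 — point force P=4 kN at a=9 m (b=L-a=3):
  θ_2 = -Pb(L²-b²-3x²)/(6LEI)  [x≤a] = -4·3·(12²-3²-3·(24/5)²)/(6·12·200000) = -549/10000000 rad
Load 3 — point force P=20 kN at a=6 m (b=L-a=6):
  θ_3 = -Pb(L²-b²-3x²)/(6LEI)  [x≤a] = -20·6·(12²-6²-3·(24/5)²)/(6·12·200000) = -81/250000 rad
Load 4 — point force P=-16 kN at a=8 m (b=L-a=4):
  θ_4 = -Pb(L²-b²-3x²)/(6LEI)  [x≤a] = -(-16)·4·(12²-4²-3·(24/5)²)/(6·12·200000) = 184/703125 rad
Superposition: θ = Σ θ_i = -542797/2250000000 rad ≈ -0.000241 rad

θ(24/5) = -542797/2250000000 rad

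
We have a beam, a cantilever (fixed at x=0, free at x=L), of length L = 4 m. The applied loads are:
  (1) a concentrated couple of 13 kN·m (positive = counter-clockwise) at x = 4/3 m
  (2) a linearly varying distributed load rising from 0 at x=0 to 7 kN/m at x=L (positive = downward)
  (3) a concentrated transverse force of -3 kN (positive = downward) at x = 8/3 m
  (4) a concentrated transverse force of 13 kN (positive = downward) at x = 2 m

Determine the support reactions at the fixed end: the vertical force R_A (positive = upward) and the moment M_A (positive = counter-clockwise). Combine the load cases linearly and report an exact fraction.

Load 1 — applied couple M₀=13 kN·m at a=4/3 m (b=L-a=8/3):
  R_A = 0 kN
  M_A = -M₀ = -13 kN·m
Load 2 — triangular load w₀=7 kN/m (0→w₀ over full span):
  R_A = w₀L/2 = 7·4/2 = 14 kN
  M_A = w₀L²/3 = 7·4²/3 = 112/3 kN·m
Load 3 — point force P=-3 kN at a=8/3 m (b=L-a=4/3):
  R_A = P = (-3) = -3 kN
  M_A = Pa = (-3)·(8/3) = -8 kN·m
Load 4 — point force P=13 kN at a=2 m (b=L-a=2):
  R_A = P = 13 kN
  M_A = Pa = 13·2 = 26 kN·m
Superposition: R_A = 24 kN, M_A = 127/3 kN·m

R_A = 24 kN, M_A = 127/3 kN·m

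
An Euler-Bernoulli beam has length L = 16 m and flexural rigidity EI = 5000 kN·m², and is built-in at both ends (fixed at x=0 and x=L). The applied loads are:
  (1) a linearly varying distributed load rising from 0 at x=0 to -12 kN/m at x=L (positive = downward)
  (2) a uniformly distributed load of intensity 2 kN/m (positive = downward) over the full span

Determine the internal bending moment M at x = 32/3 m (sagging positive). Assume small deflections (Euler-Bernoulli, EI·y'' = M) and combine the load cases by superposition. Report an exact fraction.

M(32/3) = -5248/135 kN·m

Load 1 — triangular load w₀=-12 kN/m (0→w₀ over full span):
  M_1 = 3w₀Lx/20 - w₀L²/30 - w₀x³/(6L) = 3·(-12)·16·(32/3)/20 - (-12)·16²/30 - (-12)·(32/3)³/(6·16) = -7168/135 kN·m
Load 2 — uniform load w=2 kN/m over full span:
  M_2 = wLx/2 - wL²/12 - wx²/2 = 2·16·(32/3)/2 - 2·16²/12 - 2·(32/3)²/2 = 128/9 kN·m
Superposition: M = Σ M_i = -5248/135 kN·m ≈ -38.874074 kN·m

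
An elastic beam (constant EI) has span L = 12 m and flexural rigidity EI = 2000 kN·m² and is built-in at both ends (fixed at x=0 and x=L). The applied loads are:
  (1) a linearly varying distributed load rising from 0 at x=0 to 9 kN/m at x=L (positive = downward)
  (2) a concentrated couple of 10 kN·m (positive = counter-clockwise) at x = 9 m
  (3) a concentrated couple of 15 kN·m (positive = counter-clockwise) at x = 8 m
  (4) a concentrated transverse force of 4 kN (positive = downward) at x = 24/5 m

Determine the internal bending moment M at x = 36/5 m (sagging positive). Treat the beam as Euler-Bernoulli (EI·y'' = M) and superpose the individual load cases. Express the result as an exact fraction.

Load 1 — triangular load w₀=9 kN/m (0→w₀ over full span):
  M_1 = 3w₀Lx/20 - w₀L²/30 - w₀x³/(6L) = 3·9·12·(36/5)/20 - 9·12²/30 - 9·(36/5)³/(6·12) = 3348/125 kN·m
Load 2 — applied couple M₀=10 kN·m at a=9 m (b=L-a=3):
  M_2 = R_Ax - M_A  [x≤a] with R_A=15/16, M_A=25/8 = (15/16)·(36/5) - (25/8) = 29/8 kN·m
Load 3 — applied couple M₀=15 kN·m at a=8 m (b=L-a=4):
  M_3 = R_Ax - M_A  [x≤a] with R_A=5/3, M_A=5 = (5/3)·(36/5) - 5 = 7 kN·m
Load 4 — point force P=4 kN at a=24/5 m (b=L-a=36/5):
  M_4 = Pa²(a+3b)(L-x)/L³ - Pa²b/L²  [x>a] = 4·(24/5)²·((24/5)+3·(36/5))·(12-(36/5))/12³ - 4·(24/5)²·(36/5)/12² = 1344/625 kN·m
Superposition: M = Σ M_i = 197797/5000 kN·m ≈ 39.559400 kN·m

M(36/5) = 197797/5000 kN·m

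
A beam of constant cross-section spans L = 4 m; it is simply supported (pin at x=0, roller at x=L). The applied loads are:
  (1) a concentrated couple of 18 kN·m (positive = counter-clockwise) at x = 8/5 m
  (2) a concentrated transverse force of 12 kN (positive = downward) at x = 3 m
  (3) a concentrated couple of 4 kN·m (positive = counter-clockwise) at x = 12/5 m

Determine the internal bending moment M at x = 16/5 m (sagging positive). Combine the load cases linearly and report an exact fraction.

M(16/5) = 14/5 kN·m

Load 1 — applied couple M₀=18 kN·m at a=8/5 m (b=L-a=12/5):
  M_1 = M₀x/L - M₀  [x>a] = 18·(16/5)/4 - 18 = -18/5 kN·m
Load 2 — point force P=12 kN at a=3 m (b=L-a=1):
  M_2 = Pa(L-x)/L  [x>a] = 12·3·(4-(16/5))/4 = 36/5 kN·m
Load 3 — applied couple M₀=4 kN·m at a=12/5 m (b=L-a=8/5):
  M_3 = M₀x/L - M₀  [x>a] = 4·(16/5)/4 - 4 = -4/5 kN·m
Superposition: M = Σ M_i = 14/5 kN·m ≈ 2.800000 kN·m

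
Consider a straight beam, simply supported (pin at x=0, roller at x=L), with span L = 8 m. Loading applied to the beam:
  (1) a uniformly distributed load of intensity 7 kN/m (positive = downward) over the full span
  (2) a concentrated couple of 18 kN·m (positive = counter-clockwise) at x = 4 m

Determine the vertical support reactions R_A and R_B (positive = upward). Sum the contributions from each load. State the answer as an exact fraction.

R_A = 121/4 kN, R_B = 103/4 kN

Load 1 — uniform load w=7 kN/m over full span:
  R_A = wL/2 = 7·8/2 = 28 kN
  R_B = wL/2 = 7·8/2 = 28 kN
Load 2 — applied couple M₀=18 kN·m at a=4 m (b=L-a=4):
  R_A = M₀/L = 18/8 = 9/4 kN
  R_B = -M₀/L = -18/8 = -9/4 kN
Superposition: R_A = 121/4 kN, R_B = 103/4 kN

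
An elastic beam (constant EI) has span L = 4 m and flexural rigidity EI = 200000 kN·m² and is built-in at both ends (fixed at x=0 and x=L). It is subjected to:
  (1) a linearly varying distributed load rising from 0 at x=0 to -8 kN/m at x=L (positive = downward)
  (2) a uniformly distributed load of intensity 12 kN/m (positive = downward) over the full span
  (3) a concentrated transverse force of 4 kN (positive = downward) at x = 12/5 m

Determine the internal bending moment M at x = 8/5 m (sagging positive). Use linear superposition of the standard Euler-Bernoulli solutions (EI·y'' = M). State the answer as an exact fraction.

M(8/5) = 3568/625 kN·m

Load 1 — triangular load w₀=-8 kN/m (0→w₀ over full span):
  M_1 = 3w₀Lx/20 - w₀L²/30 - w₀x³/(6L) = 3·(-8)·4·(8/5)/20 - (-8)·4²/30 - (-8)·(8/5)³/(6·4) = -256/125 kN·m
Load 2 — uniform load w=12 kN/m over full span:
  M_2 = wLx/2 - wL²/12 - wx²/2 = 12·4·(8/5)/2 - 12·4²/12 - 12·(8/5)²/2 = 176/25 kN·m
Load 3 — point force P=4 kN at a=12/5 m (b=L-a=8/5):
  M_3 = Pb²(3a+b)x/L³ - Pab²/L²  [x≤a] = 4·(8/5)²·(3·(12/5)+(8/5))·(8/5)/4³ - 4·(12/5)·(8/5)²/4² = 448/625 kN·m
Superposition: M = Σ M_i = 3568/625 kN·m ≈ 5.708800 kN·m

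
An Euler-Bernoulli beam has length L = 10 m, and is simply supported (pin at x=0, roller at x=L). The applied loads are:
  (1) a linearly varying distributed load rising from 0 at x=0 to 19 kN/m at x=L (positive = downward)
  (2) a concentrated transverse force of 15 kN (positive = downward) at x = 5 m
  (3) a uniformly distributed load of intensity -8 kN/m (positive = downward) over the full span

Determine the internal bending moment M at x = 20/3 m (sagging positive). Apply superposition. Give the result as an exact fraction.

Load 1 — triangular load w₀=19 kN/m (0→w₀ over full span):
  M_1 = w₀Lx/6 - w₀x³/(6L) = 19·10·(20/3)/6 - 19·(20/3)³/(6·10) = 9500/81 kN·m
Load 2 — point force P=15 kN at a=5 m (b=L-a=5):
  M_2 = Pa(L-x)/L  [x>a] = 15·5·(10-(20/3))/10 = 25 kN·m
Load 3 — uniform load w=-8 kN/m over full span:
  M_3 = wx(L-x)/2 = (-8)·(20/3)·(10-(20/3))/2 = -800/9 kN·m
Superposition: M = Σ M_i = 4325/81 kN·m ≈ 53.395062 kN·m

M(20/3) = 4325/81 kN·m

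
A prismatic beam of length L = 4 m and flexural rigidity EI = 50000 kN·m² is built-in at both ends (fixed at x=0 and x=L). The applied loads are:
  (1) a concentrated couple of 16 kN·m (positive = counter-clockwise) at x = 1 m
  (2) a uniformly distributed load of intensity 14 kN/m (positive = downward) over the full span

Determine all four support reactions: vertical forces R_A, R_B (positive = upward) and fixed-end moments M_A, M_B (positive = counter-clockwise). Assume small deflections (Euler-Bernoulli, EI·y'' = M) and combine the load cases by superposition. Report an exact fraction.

R_A = 65/2 kN, M_A = 47/3 kN·m, R_B = 47/2 kN, M_B = -41/3 kN·m

Load 1 — applied couple M₀=16 kN·m at a=1 m (b=L-a=3):
  R_A = 6M₀ab/L³ = 6·16·1·3/4³ = 9/2 kN
  M_A = M₀b(2a-b)/L² = 16·3·(2·1-3)/4² = -3 kN·m
  R_B = -6M₀ab/L³ = -6·16·1·3/4³ = -9/2 kN
  M_B = M₀a(2b-a)/L² = 16·1·(2·3-1)/4² = 5 kN·m
Load 2 — uniform load w=14 kN/m over full span:
  R_A = wL/2 = 14·4/2 = 28 kN
  M_A = wL²/12 = 14·4²/12 = 56/3 kN·m
  R_B = wL/2 = 14·4/2 = 28 kN
  M_B = -wL²/12 = -14·4²/12 = -56/3 kN·m
Superposition: R_A = 65/2 kN, M_A = 47/3 kN·m, R_B = 47/2 kN, M_B = -41/3 kN·m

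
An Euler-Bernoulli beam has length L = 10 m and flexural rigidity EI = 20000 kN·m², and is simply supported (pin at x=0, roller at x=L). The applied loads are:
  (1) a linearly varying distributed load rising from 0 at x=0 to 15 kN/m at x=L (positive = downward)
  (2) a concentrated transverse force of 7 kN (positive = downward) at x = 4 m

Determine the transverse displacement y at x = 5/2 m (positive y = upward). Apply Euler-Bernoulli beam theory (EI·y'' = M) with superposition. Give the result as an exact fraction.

Load 1 — triangular load w₀=15 kN/m (0→w₀ over full span):
  y_1 = -w₀x(7L⁴-10L²x²+3x⁴)/(360LEI) = -15·(5/2)·(7·10⁴-10·10²·(5/2)²+3·(5/2)⁴)/(360·10·20000) = -545/16384 m
Load 2 — point force P=7 kN at a=4 m (b=L-a=6):
  y_2 = -Pbx(L²-b²-x²)/(6LEI)  [x≤a] = -7·6·(5/2)·(10²-6²-(5/2)²)/(6·10·20000) = -1617/320000 m
Superposition: y = Σ y_i = -392369/10240000 m ≈ -0.038317 m

y(5/2) = -392369/10240000 m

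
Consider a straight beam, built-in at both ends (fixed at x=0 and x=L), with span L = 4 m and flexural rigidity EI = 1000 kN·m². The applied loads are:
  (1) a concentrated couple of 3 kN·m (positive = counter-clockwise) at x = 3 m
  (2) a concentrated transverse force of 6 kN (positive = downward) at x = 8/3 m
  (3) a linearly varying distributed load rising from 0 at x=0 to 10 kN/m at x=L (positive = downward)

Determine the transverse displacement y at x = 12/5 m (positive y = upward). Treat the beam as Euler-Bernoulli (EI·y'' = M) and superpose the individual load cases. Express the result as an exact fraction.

y(12/5) = -34293/6250000 m

Load 1 — applied couple M₀=3 kN·m at a=3 m (b=L-a=1):
  y_1 = (R_Ax³/6 - M_Ax²/2)/EI  [x≤a] with R_A=27/32, M_A=15/16 = ((27/32)·(12/5)³/6 - (15/16)·(12/5)²/2)/1000 = -189/250000 m
Load 2 — point force P=6 kN at a=8/3 m (b=L-a=4/3):
  y_2 = -Pb²x²(3aL-(3a+b)x)/(6L³EI)  [x≤a] = -6·(4/3)²·(12/5)²·(3·(8/3)·4-(3·(8/3)+(4/3))·(12/5))/(6·4³·1000) = -24/15625 m
Load 3 — triangular load w₀=10 kN/m (0→w₀ over full span):
  y_3 = -w₀x²(L-x)²(x+2L)/(120LEI) = -10·(12/5)²·(4-(12/5))²·((12/5)+2·4)/(120·4·1000) = -1248/390625 m
Superposition: y = Σ y_i = -34293/6250000 m ≈ -0.005487 m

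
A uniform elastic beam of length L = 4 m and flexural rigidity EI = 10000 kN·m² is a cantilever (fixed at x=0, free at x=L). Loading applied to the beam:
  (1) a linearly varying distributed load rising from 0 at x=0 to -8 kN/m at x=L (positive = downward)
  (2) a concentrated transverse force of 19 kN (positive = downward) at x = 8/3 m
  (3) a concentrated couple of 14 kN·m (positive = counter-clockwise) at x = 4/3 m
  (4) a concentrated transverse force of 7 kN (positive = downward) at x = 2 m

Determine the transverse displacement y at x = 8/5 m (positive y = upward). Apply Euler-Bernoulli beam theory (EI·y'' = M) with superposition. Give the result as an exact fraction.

y(8/5) = -32839/87890625 m

Load 1 — triangular load w₀=-8 kN/m (0→w₀ over full span):
  y_1 = (w₀Lx³/12-w₀L²x²/6-w₀x⁵/(120L))/EI = ((-8)·4·(8/5)³/12-(-8)·4²·(8/5)²/6-(-8)·(8/5)⁵/(120·4))/10000 = 128512/29296875 m
Load 2 — point force P=19 kN at a=8/3 m (b=L-a=4/3):
  y_2 = -Px²(3a-x)/(6EI)  [x≤a] = -19·(8/5)²·(3·(8/3)-(8/5))/(6·10000) = -1216/234375 m
Load 3 — applied couple M₀=14 kN·m at a=4/3 m (b=L-a=8/3):
  y_3 = M₀a(2x-a)/(2EI)  [x>a] = 14·(4/3)·(2·(8/5)-(4/3))/(2·10000) = 49/28125 m
Load 4 — point force P=7 kN at a=2 m (b=L-a=2):
  y_4 = -Px²(3a-x)/(6EI)  [x≤a] = -7·(8/5)²·(3·2-(8/5))/(6·10000) = -308/234375 m
Superposition: y = Σ y_i = -32839/87890625 m ≈ -0.000374 m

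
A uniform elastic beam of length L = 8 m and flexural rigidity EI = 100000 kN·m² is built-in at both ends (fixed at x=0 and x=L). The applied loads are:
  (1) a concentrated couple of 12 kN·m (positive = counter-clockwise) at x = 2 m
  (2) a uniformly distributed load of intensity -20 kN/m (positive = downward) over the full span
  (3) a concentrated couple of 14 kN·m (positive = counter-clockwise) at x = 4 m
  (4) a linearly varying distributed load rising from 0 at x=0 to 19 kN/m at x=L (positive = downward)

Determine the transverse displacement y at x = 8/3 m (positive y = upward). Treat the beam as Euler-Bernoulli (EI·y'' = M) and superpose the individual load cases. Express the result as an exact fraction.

y(8/3) = 22861/22781250 m

Load 1 — applied couple M₀=12 kN·m at a=2 m (b=L-a=6):
  y_1 = (R_Ax³/6 - M_Ax²/2 - M₀(x-a)²/2)/EI  [x>a] with R_A=27/16, M_A=-9/4 = ((27/16)·(8/3)³/6 - (-9/4)·(8/3)²/2 - 12·((8/3)-2)²/2)/100000 = 1/9375 m
Load 2 — uniform load w=-20 kN/m over full span:
  y_2 = -wx²(L-x)²/(24EI) = -(-20)·(8/3)²·(8-(8/3))²/(24·100000) = 256/151875 m
Load 3 — applied couple M₀=14 kN·m at a=4 m (b=L-a=4):
  y_3 = (R_Ax³/6 - M_Ax²/2)/EI  [x≤a] with R_A=21/8, M_A=7/2 = ((21/8)·(8/3)³/6 - (7/2)·(8/3)²/2)/100000 = -7/168750 m
Load 4 — triangular load w₀=19 kN/m (0→w₀ over full span):
  y_4 = -w₀x²(L-x)²(x+2L)/(120LEI) = -19·(8/3)²·(8-(8/3))²·((8/3)+2·8)/(120·8·100000) = -8512/11390625 m
Superposition: y = Σ y_i = 22861/22781250 m ≈ 0.001004 m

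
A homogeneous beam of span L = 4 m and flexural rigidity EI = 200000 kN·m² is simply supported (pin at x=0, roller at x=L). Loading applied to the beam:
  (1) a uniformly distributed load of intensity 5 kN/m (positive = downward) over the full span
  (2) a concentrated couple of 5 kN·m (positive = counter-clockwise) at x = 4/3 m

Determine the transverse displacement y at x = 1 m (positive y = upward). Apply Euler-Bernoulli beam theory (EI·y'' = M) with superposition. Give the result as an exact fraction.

Load 1 — uniform load w=5 kN/m over full span:
  y_1 = -wx(L³-2Lx²+x³)/(24EI) = -5·1·(4³-2·4·1²+1³)/(24·200000) = -19/320000 m
Load 2 — applied couple M₀=5 kN·m at a=4/3 m (b=L-a=8/3):
  y_2 = (M₀x³/(6L)+C₁x)/EI  [x≤a] with C₁=M₀(3b²-L²)/(6L)=10/9 = (5·1³/(6·4)+(10/9)·1)/200000 = 19/2880000 m
Superposition: y = Σ y_i = -19/360000 m ≈ -0.000053 m

y(1) = -19/360000 m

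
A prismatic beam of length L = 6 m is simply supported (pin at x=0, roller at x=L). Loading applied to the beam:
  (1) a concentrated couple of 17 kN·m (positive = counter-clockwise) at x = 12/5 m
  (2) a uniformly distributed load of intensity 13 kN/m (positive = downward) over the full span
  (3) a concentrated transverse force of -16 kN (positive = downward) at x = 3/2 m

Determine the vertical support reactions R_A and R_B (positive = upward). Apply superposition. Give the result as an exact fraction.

Load 1 — applied couple M₀=17 kN·m at a=12/5 m (b=L-a=18/5):
  R_A = M₀/L = 17/6 kN
  R_B = -M₀/L = -17/6 kN
Load 2 — uniform load w=13 kN/m over full span:
  R_A = wL/2 = 13·6/2 = 39 kN
  R_B = wL/2 = 13·6/2 = 39 kN
Load 3 — point force P=-16 kN at a=3/2 m (b=L-a=9/2):
  R_A = Pb/L = (-16)·(9/2)/6 = -12 kN
  R_B = Pa/L = (-16)·(3/2)/6 = -4 kN
Superposition: R_A = 179/6 kN, R_B = 193/6 kN

R_A = 179/6 kN, R_B = 193/6 kN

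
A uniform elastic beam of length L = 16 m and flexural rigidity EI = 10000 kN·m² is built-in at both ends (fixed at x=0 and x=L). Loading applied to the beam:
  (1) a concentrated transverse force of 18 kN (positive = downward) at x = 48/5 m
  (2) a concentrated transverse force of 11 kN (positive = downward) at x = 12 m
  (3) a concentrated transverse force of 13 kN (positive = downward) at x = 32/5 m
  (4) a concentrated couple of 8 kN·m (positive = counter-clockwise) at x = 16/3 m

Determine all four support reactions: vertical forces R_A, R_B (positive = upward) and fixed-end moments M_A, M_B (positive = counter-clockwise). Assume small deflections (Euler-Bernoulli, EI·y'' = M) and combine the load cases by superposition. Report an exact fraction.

Load 1 — point force P=18 kN at a=48/5 m (b=L-a=32/5):
  R_A = Pb²(3a+b)/L³ = 18·(32/5)²·(3·(48/5)+(32/5))/16³ = 792/125 kN
  M_A = Pab²/L² = 18·(48/5)·(32/5)²/16² = 3456/125 kN·m
  R_B = Pa²(a+3b)/L³ = 18·(48/5)²·((48/5)+3·(32/5))/16³ = 1458/125 kN
  M_B = -Pa²b/L² = -18·(48/5)²·(32/5)/16² = -5184/125 kN·m
Load 2 — point force P=11 kN at a=12 m (b=L-a=4):
  R_A = Pb²(3a+b)/L³ = 11·4²·(3·12+4)/16³ = 55/32 kN
  M_A = Pab²/L² = 11·12·4²/16² = 33/4 kN·m
  R_B = Pa²(a+3b)/L³ = 11·12²·(12+3·4)/16³ = 297/32 kN
  M_B = -Pa²b/L² = -11·12²·4/16² = -99/4 kN·m
Load 3 — point force P=13 kN at a=32/5 m (b=L-a=48/5):
  R_A = Pb²(3a+b)/L³ = 13·(48/5)²·(3·(32/5)+(48/5))/16³ = 1053/125 kN
  M_A = Pab²/L² = 13·(32/5)·(48/5)²/16² = 3744/125 kN·m
  R_B = Pa²(a+3b)/L³ = 13·(32/5)²·((32/5)+3·(48/5))/16³ = 572/125 kN
  M_B = -Pa²b/L² = -13·(32/5)²·(48/5)/16² = -2496/125 kN·m
Load 4 — applied couple M₀=8 kN·m at a=16/3 m (b=L-a=32/3):
  R_A = 6M₀ab/L³ = 6·8·(16/3)·(32/3)/16³ = 2/3 kN
  M_A = M₀b(2a-b)/L² = 8·(32/3)·(2·(16/3)-(32/3))/16² = 0 kN·m
  R_B = -6M₀ab/L³ = -6·8·(16/3)·(32/3)/16³ = -2/3 kN
  M_B = M₀a(2b-a)/L² = 8·(16/3)·(2·(32/3)-(16/3))/16² = 8/3 kN·m
Superposition: R_A = 41149/2400 kN, M_A = 1317/20 kN·m, R_B = 59651/2400 kN, M_B = -25057/300 kN·m

R_A = 41149/2400 kN, M_A = 1317/20 kN·m, R_B = 59651/2400 kN, M_B = -25057/300 kN·m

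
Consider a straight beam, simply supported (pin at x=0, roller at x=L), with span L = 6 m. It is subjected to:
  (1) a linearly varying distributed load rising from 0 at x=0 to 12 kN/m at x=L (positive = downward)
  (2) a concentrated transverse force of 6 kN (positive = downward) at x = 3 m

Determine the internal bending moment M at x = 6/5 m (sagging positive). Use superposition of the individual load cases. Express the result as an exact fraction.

Load 1 — triangular load w₀=12 kN/m (0→w₀ over full span):
  M_1 = w₀Lx/6 - w₀x³/(6L) = 12·6·(6/5)/6 - 12·(6/5)³/(6·6) = 1728/125 kN·m
Load 2 — point force P=6 kN at a=3 m (b=L-a=3):
  M_2 = Pbx/L  [x≤a] = 6·3·(6/5)/6 = 18/5 kN·m
Superposition: M = Σ M_i = 2178/125 kN·m ≈ 17.424000 kN·m

M(6/5) = 2178/125 kN·m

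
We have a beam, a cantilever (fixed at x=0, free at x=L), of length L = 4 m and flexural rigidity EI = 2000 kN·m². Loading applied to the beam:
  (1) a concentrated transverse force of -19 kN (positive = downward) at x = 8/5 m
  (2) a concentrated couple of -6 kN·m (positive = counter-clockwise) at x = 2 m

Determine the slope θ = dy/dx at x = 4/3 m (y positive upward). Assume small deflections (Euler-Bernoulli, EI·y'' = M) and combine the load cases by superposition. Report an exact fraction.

θ(4/3) = 44/5625 rad

Load 1 — point force P=-19 kN at a=8/5 m (b=L-a=12/5):
  θ_1 = -Px(2a-x)/(2EI)  [x≤a] = -(-19)·(4/3)·(2·(8/5)-(4/3))/(2·2000) = 133/11250 rad
Load 2 — applied couple M₀=-6 kN·m at a=2 m (b=L-a=2):
  θ_2 = M₀x/EI  [x≤a] = (-6)·(4/3)/2000 = -1/250 rad
Superposition: θ = Σ θ_i = 44/5625 rad ≈ 0.007822 rad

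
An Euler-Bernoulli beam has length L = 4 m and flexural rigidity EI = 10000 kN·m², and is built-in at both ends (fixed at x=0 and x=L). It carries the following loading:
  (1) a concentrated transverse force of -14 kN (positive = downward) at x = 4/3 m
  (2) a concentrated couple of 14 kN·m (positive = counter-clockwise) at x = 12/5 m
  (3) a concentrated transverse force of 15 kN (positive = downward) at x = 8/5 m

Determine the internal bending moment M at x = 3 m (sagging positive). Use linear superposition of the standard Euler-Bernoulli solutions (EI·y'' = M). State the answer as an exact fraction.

M(3) = -2242/675 kN·m

Load 1 — point force P=-14 kN at a=4/3 m (b=L-a=8/3):
  M_1 = Pa²(a+3b)(L-x)/L³ - Pa²b/L²  [x>a] = (-14)·(4/3)²·((4/3)+3·(8/3))·(4-3)/4³ - (-14)·(4/3)²·(8/3)/4² = 14/27 kN·m
Load 2 — applied couple M₀=14 kN·m at a=12/5 m (b=L-a=8/5):
  M_2 = R_Ax - M_A - M₀  [x>a] with R_A=126/25, M_A=112/25 = (126/25)·3 - (112/25) - 14 = -84/25 kN·m
Load 3 — point force P=15 kN at a=8/5 m (b=L-a=12/5):
  M_3 = Pa²(a+3b)(L-x)/L³ - Pa²b/L²  [x>a] = 15·(8/5)²·((8/5)+3·(12/5))·(4-3)/4³ - 15·(8/5)²·(12/5)/4² = -12/25 kN·m
Superposition: M = Σ M_i = -2242/675 kN·m ≈ -3.321481 kN·m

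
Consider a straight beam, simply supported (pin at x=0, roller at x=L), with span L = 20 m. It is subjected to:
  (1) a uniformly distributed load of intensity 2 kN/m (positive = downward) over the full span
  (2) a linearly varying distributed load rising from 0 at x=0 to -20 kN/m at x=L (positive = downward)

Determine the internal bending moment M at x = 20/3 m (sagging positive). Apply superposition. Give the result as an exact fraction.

Load 1 — uniform load w=2 kN/m over full span:
  M_1 = wx(L-x)/2 = 2·(20/3)·(20-(20/3))/2 = 800/9 kN·m
Load 2 — triangular load w₀=-20 kN/m (0→w₀ over full span):
  M_2 = w₀Lx/6 - w₀x³/(6L) = (-20)·20·(20/3)/6 - (-20)·(20/3)³/(6·20) = -32000/81 kN·m
Superposition: M = Σ M_i = -24800/81 kN·m ≈ -306.172840 kN·m

M(20/3) = -24800/81 kN·m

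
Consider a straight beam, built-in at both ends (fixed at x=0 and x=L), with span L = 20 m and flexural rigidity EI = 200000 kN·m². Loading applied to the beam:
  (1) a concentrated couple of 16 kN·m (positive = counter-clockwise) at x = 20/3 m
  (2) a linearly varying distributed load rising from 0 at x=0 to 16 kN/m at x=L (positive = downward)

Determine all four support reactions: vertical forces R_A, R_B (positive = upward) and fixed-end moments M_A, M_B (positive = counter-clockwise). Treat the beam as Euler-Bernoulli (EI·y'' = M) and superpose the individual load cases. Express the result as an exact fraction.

R_A = 736/15 kN, M_A = 640/3 kN·m, R_B = 1664/15 kN, M_B = -944/3 kN·m

Load 1 — applied couple M₀=16 kN·m at a=20/3 m (b=L-a=40/3):
  R_A = 6M₀ab/L³ = 6·16·(20/3)·(40/3)/20³ = 16/15 kN
  M_A = M₀b(2a-b)/L² = 16·(40/3)·(2·(20/3)-(40/3))/20² = 0 kN·m
  R_B = -6M₀ab/L³ = -6·16·(20/3)·(40/3)/20³ = -16/15 kN
  M_B = M₀a(2b-a)/L² = 16·(20/3)·(2·(40/3)-(20/3))/20² = 16/3 kN·m
Load 2 — triangular load w₀=16 kN/m (0→w₀ over full span):
  R_A = 3w₀L/20 = 3·16·20/20 = 48 kN
  M_A = w₀L²/30 = 16·20²/30 = 640/3 kN·m
  R_B = 7w₀L/20 = 7·16·20/20 = 112 kN
  M_B = -w₀L²/20 = -16·20²/20 = -320 kN·m
Superposition: R_A = 736/15 kN, M_A = 640/3 kN·m, R_B = 1664/15 kN, M_B = -944/3 kN·m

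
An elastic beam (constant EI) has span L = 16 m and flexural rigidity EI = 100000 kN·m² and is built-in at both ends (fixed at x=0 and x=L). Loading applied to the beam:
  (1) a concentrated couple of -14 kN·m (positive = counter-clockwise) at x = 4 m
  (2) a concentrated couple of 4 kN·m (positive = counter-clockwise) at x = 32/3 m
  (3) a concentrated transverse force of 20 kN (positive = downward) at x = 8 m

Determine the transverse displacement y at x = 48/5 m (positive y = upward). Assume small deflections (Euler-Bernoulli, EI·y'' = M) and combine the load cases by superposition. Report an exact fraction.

Load 1 — applied couple M₀=-14 kN·m at a=4 m (b=L-a=12):
  y_1 = (R_Ax³/6 - M_Ax²/2 - M₀(x-a)²/2)/EI  [x>a] with R_A=-63/64, M_A=21/8 = ((-63/64)·(48/5)³/6 - (21/8)·(48/5)²/2 - (-14)·((48/5)-4)²/2)/100000 = -182/390625 m
Load 2 — applied couple M₀=4 kN·m at a=32/3 m (b=L-a=16/3):
  y_2 = (R_Ax³/6 - M_Ax²/2)/EI  [x≤a] with R_A=1/3, M_A=4/3 = ((1/3)·(48/5)³/6 - (4/3)·(48/5)²/2)/100000 = -48/390625 m
Load 3 — point force P=20 kN at a=8 m (b=L-a=8):
  y_3 = -Pa²(L-x)²(3bL-(3b+a)(L-x))/(6L³EI)  [x>a] = -20·8²·(16-(48/5))²·(3·8·16-(3·8+8)·(16-(48/5)))/(6·16³·100000) = -896/234375 m
Superposition: y = Σ y_i = -1034/234375 m ≈ -0.004412 m

y(48/5) = -1034/234375 m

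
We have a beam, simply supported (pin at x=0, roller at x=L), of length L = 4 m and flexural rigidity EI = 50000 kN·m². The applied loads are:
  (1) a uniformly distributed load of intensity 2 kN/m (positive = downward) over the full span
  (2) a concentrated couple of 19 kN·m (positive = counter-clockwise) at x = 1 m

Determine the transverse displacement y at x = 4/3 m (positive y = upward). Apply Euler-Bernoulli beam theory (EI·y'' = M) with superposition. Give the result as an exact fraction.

Load 1 — uniform load w=2 kN/m over full span:
  y_1 = -wx(L³-2Lx²+x³)/(24EI) = -2·(4/3)·(4³-2·4·(4/3)²+(4/3)³)/(24·50000) = -88/759375 m
Load 2 — applied couple M₀=19 kN·m at a=1 m (b=L-a=3):
  y_2 = (M₀x³/(6L)-M₀(x-a)²/2+C₁x)/EI  [x>a] with C₁=M₀(3b²-L²)/(6L)=209/24 = (19·(4/3)³/(6·4)-19·((4/3)-1)²/2+(209/24)·(4/3))/50000 = 1007/4050000 m
Superposition: y = Σ y_i = 1613/12150000 m ≈ 0.000133 m

y(4/3) = 1613/12150000 m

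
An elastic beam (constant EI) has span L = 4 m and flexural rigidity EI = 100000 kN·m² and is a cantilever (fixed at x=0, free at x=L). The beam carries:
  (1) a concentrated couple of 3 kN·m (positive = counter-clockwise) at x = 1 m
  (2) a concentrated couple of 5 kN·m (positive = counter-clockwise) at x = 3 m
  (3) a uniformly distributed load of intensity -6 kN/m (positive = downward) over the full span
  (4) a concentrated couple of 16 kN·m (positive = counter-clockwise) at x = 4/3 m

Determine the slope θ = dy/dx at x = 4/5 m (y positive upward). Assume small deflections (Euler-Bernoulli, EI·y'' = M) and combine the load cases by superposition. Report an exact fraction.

Load 1 — applied couple M₀=3 kN·m at a=1 m (b=L-a=3):
  θ_1 = M₀x/EI  [x≤a] = 3·(4/5)/100000 = 3/125000 rad
Load 2 — applied couple M₀=5 kN·m at a=3 m (b=L-a=1):
  θ_2 = M₀x/EI  [x≤a] = 5·(4/5)/100000 = 1/25000 rad
Load 3 — uniform load w=-6 kN/m over full span:
  θ_3 = -wx(x²-3Lx+3L²)/(6EI) = -(-6)·(4/5)·((4/5)²-3·4·(4/5)+3·4²)/(6·100000) = 122/390625 rad
Load 4 — applied couple M₀=16 kN·m at a=4/3 m (b=L-a=8/3):
  θ_4 = M₀x/EI  [x≤a] = 16·(4/5)/100000 = 2/15625 rad
Superposition: θ = Σ θ_i = 197/390625 rad ≈ 0.000504 rad

θ(4/5) = 197/390625 rad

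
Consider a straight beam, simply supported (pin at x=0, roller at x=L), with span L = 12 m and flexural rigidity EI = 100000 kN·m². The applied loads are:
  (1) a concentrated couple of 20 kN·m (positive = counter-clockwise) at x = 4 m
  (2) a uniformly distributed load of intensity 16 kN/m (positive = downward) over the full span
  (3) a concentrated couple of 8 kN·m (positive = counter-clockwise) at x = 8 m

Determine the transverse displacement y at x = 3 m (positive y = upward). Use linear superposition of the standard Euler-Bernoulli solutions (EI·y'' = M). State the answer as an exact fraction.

y(3) = -6119/200000 m

Load 1 — applied couple M₀=20 kN·m at a=4 m (b=L-a=8):
  y_1 = (M₀x³/(6L)+C₁x)/EI  [x≤a] with C₁=M₀(3b²-L²)/(6L)=40/3 = (20·3³/(6·12)+(40/3)·3)/100000 = 19/40000 m
Load 2 — uniform load w=16 kN/m over full span:
  y_2 = -wx(L³-2Lx²+x³)/(24EI) = -16·3·(12³-2·12·3²+3³)/(24·100000) = -1539/50000 m
Load 3 — applied couple M₀=8 kN·m at a=8 m (b=L-a=4):
  y_3 = (M₀x³/(6L)+C₁x)/EI  [x≤a] with C₁=M₀(3b²-L²)/(6L)=-32/3 = (8·3³/(6·12)+(-32/3)·3)/100000 = -29/100000 m
Superposition: y = Σ y_i = -6119/200000 m ≈ -0.030595 m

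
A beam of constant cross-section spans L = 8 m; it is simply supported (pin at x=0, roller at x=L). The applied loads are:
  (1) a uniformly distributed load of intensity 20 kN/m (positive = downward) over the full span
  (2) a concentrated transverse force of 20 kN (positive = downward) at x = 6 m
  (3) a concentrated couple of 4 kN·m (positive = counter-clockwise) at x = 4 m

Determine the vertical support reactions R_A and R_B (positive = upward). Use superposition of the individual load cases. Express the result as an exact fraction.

R_A = 171/2 kN, R_B = 189/2 kN

Load 1 — uniform load w=20 kN/m over full span:
  R_A = wL/2 = 20·8/2 = 80 kN
  R_B = wL/2 = 20·8/2 = 80 kN
Load 2 — point force P=20 kN at a=6 m (b=L-a=2):
  R_A = Pb/L = 20·2/8 = 5 kN
  R_B = Pa/L = 20·6/8 = 15 kN
Load 3 — applied couple M₀=4 kN·m at a=4 m (b=L-a=4):
  R_A = M₀/L = 4/8 = 1/2 kN
  R_B = -M₀/L = -4/8 = -1/2 kN
Superposition: R_A = 171/2 kN, R_B = 189/2 kN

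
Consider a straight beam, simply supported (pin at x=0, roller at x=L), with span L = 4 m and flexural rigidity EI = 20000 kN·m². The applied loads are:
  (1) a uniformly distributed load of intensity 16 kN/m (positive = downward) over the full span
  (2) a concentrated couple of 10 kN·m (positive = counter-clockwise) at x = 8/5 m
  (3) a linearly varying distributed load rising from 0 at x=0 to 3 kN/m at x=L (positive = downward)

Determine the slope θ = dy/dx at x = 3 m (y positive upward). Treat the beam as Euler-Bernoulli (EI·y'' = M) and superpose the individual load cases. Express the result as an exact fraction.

θ(3) = 14329/9600000 rad

Load 1 — uniform load w=16 kN/m over full span:
  θ_1 = -w(L³-6Lx²+4x³)/(24EI) = -16·(4³-6·4·3²+4·3³)/(24·20000) = 11/7500 rad
Load 2 — applied couple M₀=10 kN·m at a=8/5 m (b=L-a=12/5):
  θ_2 = (M₀x²/(2L)-M₀(x-a)+C₁)/EI  [x>a] with C₁=M₀(3b²-L²)/(6L)=8/15 = (10·3²/(2·4)-10·(3-(8/5))+(8/15))/20000 = -133/1200000 rad
Load 3 — triangular load w₀=3 kN/m (0→w₀ over full span):
  θ_3 = -w₀(7L⁴-30L²x²+15x⁴)/(360LEI) = -3·(7·4⁴-30·4²·3²+15·3⁴)/(360·4·20000) = 1313/9600000 rad
Superposition: θ = Σ θ_i = 14329/9600000 rad ≈ 0.001493 rad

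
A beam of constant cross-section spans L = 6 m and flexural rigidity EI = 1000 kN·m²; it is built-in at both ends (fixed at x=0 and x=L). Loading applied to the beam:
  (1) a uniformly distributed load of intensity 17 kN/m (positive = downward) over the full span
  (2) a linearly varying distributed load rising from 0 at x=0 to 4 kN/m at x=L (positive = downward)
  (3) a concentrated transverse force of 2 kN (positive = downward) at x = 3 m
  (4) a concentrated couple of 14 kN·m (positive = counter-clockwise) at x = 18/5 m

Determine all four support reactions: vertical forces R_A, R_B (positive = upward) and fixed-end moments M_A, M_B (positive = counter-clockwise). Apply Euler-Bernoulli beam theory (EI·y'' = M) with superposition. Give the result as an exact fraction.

R_A = 1474/25 kN, M_A = 3089/50 kN·m, R_B = 1426/25 kN, M_B = -2901/50 kN·m

Load 1 — uniform load w=17 kN/m over full span:
  R_A = wL/2 = 17·6/2 = 51 kN
  M_A = wL²/12 = 17·6²/12 = 51 kN·m
  R_B = wL/2 = 17·6/2 = 51 kN
  M_B = -wL²/12 = -17·6²/12 = -51 kN·m
Load 2 — triangular load w₀=4 kN/m (0→w₀ over full span):
  R_A = 3w₀L/20 = 3·4·6/20 = 18/5 kN
  M_A = w₀L²/30 = 4·6²/30 = 24/5 kN·m
  R_B = 7w₀L/20 = 7·4·6/20 = 42/5 kN
  M_B = -w₀L²/20 = -4·6²/20 = -36/5 kN·m
Load 3 — point force P=2 kN at a=3 m (b=L-a=3):
  R_A = Pb²(3a+b)/L³ = 2·3²·(3·3+3)/6³ = 1 kN
  M_A = Pab²/L² = 2·3·3²/6² = 3/2 kN·m
  R_B = Pa²(a+3b)/L³ = 2·3²·(3+3·3)/6³ = 1 kN
  M_B = -Pa²b/L² = -2·3²·3/6² = -3/2 kN·m
Load 4 — applied couple M₀=14 kN·m at a=18/5 m (b=L-a=12/5):
  R_A = 6M₀ab/L³ = 6·14·(18/5)·(12/5)/6³ = 84/25 kN
  M_A = M₀b(2a-b)/L² = 14·(12/5)·(2·(18/5)-(12/5))/6² = 112/25 kN·m
  R_B = -6M₀ab/L³ = -6·14·(18/5)·(12/5)/6³ = -84/25 kN
  M_B = M₀a(2b-a)/L² = 14·(18/5)·(2·(12/5)-(18/5))/6² = 42/25 kN·m
Superposition: R_A = 1474/25 kN, M_A = 3089/50 kN·m, R_B = 1426/25 kN, M_B = -2901/50 kN·m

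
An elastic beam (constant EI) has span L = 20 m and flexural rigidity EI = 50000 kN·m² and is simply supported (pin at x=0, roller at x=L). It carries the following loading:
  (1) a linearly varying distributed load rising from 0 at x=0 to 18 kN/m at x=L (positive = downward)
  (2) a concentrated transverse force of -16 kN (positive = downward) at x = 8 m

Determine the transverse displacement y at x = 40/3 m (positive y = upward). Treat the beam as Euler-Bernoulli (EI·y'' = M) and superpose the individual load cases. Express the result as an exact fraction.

y(40/3) = -74504/253125 m

Load 1 — triangular load w₀=18 kN/m (0→w₀ over full span):
  y_1 = -w₀x(7L⁴-10L²x²+3x⁴)/(360LEI) = -18·(40/3)·(7·20⁴-10·20²·(40/3)²+3·(40/3)⁴)/(360·20·50000) = -136/405 m
Load 2 — point force P=-16 kN at a=8 m (b=L-a=12):
  y_2 = -Pa(L-x)(2Lx-a²-x²)/(6LEI)  [x>a] = -(-16)·8·(20-(40/3))·(2·20·(40/3)-8²-(40/3)²)/(6·20·50000) = 10496/253125 m
Superposition: y = Σ y_i = -74504/253125 m ≈ -0.294337 m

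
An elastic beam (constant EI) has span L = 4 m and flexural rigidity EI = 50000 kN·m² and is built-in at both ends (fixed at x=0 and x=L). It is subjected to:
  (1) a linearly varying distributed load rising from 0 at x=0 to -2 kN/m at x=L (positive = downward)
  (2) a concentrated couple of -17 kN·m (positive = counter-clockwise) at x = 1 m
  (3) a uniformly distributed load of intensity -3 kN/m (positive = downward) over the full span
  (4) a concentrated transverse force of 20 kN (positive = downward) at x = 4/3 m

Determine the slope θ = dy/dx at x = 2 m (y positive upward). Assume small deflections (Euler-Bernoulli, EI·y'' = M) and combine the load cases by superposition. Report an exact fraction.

θ(2) = 5639/108000000 rad

Load 1 — triangular load w₀=-2 kN/m (0→w₀ over full span):
  θ_1 = -w₀(2x(L-x)(L-2x)(x+2L)+x²(L-x)²)/(120LEI) = -(-2)·(2·2·(4-2)·(4-2·2)·(2+2·4)+2²·(4-2)²)/(120·4·50000) = 1/750000 rad
Load 2 — applied couple M₀=-17 kN·m at a=1 m (b=L-a=3):
  θ_2 = (R_Ax²/2 - M_Ax - M₀(x-a))/EI  [x>a] with R_A=-153/32, M_A=51/16 = ((-153/32)·2²/2 - (51/16)·2 - (-17)·(2-1))/50000 = 17/800000 rad
Load 3 — uniform load w=-3 kN/m over full span:
  θ_3 = -wx(L-x)(L-2x)/(12EI) = -(-3)·2·(4-2)·(4-2·2)/(12·50000) = 0 rad
Load 4 — point force P=20 kN at a=4/3 m (b=L-a=8/3):
  θ_4 = Pa²(L-x)(2bL-(3b+a)(L-x))/(2L³EI)  [x>a] = 20·(4/3)²·(4-2)·(2·(8/3)·4-(3·(8/3)+(4/3))·(4-2))/(2·4³·50000) = 1/33750 rad
Superposition: θ = Σ θ_i = 5639/108000000 rad ≈ 0.000052 rad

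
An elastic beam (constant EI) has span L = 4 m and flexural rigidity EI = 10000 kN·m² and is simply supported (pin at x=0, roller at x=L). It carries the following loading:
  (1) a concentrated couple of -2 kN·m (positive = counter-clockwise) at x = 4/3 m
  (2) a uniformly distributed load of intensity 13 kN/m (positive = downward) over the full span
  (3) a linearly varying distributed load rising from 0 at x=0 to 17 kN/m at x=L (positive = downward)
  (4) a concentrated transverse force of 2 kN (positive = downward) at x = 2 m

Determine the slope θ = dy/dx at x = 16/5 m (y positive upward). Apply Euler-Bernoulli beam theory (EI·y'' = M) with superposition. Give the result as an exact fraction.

Load 1 — applied couple M₀=-2 kN·m at a=4/3 m (b=L-a=8/3):
  θ_1 = (M₀x²/(2L)-M₀(x-a)+C₁)/EI  [x>a] with C₁=M₀(3b²-L²)/(6L)=-4/9 = ((-2)·(16/5)²/(2·4)-(-2)·((16/5)-(4/3))+(-4/9))/10000 = 41/562500 rad
Load 2 — uniform load w=13 kN/m over full span:
  θ_2 = -w(L³-6Lx²+4x³)/(24EI) = -13·(4³-6·4·(16/5)²+4·(16/5)³)/(24·10000) = 429/156250 rad
Load 3 — triangular load w₀=17 kN/m (0→w₀ over full span):
  θ_3 = -w₀(7L⁴-30L²x²+15x⁴)/(360LEI) = -17·(7·4⁴-30·4²·(16/5)²+15·(16/5)⁴)/(360·4·10000) = 12869/7031250 rad
Load 4 — point force P=2 kN at a=2 m (b=L-a=2):
  θ_4 = -Pa(2L²-6Lx+3x²+a²)/(6LEI)  [x>a] = -2·2·(2·4²-6·4·(16/5)+3·(16/5)²+2²)/(6·4·10000) = 21/125000 rad
Superposition: θ = Σ θ_i = 45157/9375000 rad ≈ 0.004817 rad

θ(16/5) = 45157/9375000 rad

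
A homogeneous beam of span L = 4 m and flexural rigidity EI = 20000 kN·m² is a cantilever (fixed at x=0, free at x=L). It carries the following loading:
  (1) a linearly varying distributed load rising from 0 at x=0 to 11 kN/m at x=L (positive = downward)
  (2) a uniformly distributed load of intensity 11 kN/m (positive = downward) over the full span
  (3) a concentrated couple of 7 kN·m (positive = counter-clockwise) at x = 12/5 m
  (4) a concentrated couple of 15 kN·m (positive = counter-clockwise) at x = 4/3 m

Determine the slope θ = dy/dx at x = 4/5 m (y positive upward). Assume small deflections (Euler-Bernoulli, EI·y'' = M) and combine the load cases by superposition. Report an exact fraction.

Load 1 — triangular load w₀=11 kN/m (0→w₀ over full span):
  θ_1 = (w₀Lx²/4-w₀L²x/3-w₀x⁴/(24L))/EI = (11·4·(4/5)²/4-11·4²·(4/5)/3-11·(4/5)⁴/(24·4))/20000 = -9361/4687500 rad
Load 2 — uniform load w=11 kN/m over full span:
  θ_2 = -wx(x²-3Lx+3L²)/(6EI) = -11·(4/5)·((4/5)²-3·4·(4/5)+3·4²)/(6·20000) = -671/234375 rad
Load 3 — applied couple M₀=7 kN·m at a=12/5 m (b=L-a=8/5):
  θ_3 = M₀x/EI  [x≤a] = 7·(4/5)/20000 = 7/25000 rad
Load 4 — applied couple M₀=15 kN·m at a=4/3 m (b=L-a=8/3):
  θ_4 = M₀x/EI  [x≤a] = 15·(4/5)/20000 = 3/5000 rad
Superposition: θ = Σ θ_i = -4664/1171875 rad ≈ -0.003980 rad

θ(4/5) = -4664/1171875 rad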